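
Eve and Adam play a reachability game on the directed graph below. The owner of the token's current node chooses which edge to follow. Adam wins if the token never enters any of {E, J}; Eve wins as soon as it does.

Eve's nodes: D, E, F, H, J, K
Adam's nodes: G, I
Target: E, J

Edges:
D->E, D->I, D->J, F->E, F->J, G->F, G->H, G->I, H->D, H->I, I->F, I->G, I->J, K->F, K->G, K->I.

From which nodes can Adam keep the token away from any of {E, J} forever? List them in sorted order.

G, I

A0 = {E, J}
A1: add {D, F} — D (Eve) has D→E; F (Eve) has F→E.
A2: add {H, K} — H (Eve) has H→D; K (Eve) has K→F.
A3 = A2; e.g. G (Adam) can still go to I. Fixed point.
Eve's attractor = {D, E, F, H, J, K}; Adam avoids the target exactly from the complement.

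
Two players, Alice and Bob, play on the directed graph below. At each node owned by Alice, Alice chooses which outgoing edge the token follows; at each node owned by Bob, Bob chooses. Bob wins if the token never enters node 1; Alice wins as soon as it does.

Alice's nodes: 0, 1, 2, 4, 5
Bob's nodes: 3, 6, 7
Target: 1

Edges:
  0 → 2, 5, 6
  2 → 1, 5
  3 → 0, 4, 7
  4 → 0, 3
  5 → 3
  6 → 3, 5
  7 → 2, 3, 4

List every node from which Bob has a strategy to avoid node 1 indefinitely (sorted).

A0 = {1}
A1: add {2} — 2 (Alice) has 2→1.
A2: add {0} — 0 (Alice) has 0→2.
A3: add {4} — 4 (Alice) has 4→0.
A4 = A3; e.g. 3 (Bob) can still go to 7. Fixed point.
Alice's attractor = {0, 1, 2, 4}; Bob avoids the target exactly from the complement.

3, 5, 6, 7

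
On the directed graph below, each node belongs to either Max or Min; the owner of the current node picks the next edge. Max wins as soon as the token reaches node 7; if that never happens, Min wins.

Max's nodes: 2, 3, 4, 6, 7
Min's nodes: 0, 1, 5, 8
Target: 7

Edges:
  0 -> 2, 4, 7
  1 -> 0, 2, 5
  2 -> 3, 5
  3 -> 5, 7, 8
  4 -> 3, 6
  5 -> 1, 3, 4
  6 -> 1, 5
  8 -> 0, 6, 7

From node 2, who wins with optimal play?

A0 = {7}
A1: add {3} — 3 (Max) has 3→7.
A2: add {2, 4} — 2 (Max) has 2→3; 4 (Max) has 4→3.
2 ∈ A2, so Max can force the target.

Max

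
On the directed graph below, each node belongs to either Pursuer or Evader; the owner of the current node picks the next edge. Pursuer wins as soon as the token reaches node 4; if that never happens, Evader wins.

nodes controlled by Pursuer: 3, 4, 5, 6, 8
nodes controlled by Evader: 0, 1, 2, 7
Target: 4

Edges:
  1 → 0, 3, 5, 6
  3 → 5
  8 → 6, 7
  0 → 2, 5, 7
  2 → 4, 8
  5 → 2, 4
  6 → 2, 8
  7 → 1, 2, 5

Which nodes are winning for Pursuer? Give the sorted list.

3, 4, 5

A0 = {4}
A1: add {5} — 5 (Pursuer) has 5→4.
A2: add {3} — 3 (Pursuer) has 3→5.
A3 = A2; e.g. 0 (Evader) can still go to 2. Fixed point.
Pursuer's winning region = {3, 4, 5}.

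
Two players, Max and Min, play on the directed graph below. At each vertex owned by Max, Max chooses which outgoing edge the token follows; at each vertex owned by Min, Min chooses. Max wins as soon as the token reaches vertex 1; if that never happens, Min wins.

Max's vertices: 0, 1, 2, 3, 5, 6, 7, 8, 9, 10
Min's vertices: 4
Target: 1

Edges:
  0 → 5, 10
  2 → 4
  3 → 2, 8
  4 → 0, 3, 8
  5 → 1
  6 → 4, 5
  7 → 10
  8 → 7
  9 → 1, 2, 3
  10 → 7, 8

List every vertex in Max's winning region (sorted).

A0 = {1}
A1: add {5, 9} — 5 (Max) has 5→1; 9 (Max) has 9→1.
A2: add {0, 6} — 0 (Max) has 0→5; 6 (Max) has 6→5.
A3 = A2; e.g. 2 (Max) has no edge into A2. Fixed point.
Max's winning region = {0, 1, 5, 6, 9}.

0, 1, 5, 6, 9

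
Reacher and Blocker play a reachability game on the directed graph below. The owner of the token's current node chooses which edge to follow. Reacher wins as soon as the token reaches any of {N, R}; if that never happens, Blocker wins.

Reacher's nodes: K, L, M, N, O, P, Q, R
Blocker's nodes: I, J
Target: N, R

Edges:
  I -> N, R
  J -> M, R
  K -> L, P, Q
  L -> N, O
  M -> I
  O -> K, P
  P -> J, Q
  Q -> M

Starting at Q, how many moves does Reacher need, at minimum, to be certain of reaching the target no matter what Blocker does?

A0 = {N, R}
A1: add {I, L} — I (Blocker): all of {N, R} already in; L (Reacher) has L→N.
A2: add {K, M} — K (Reacher) has K→L; M (Reacher) has M→I.
A3: add {J, O, Q} — J (Blocker): all of {M, R} already in; O (Reacher) has O→K; Q (Reacher) has Q→M.
Q enters the attractor at level 3, so Reacher can force the target in 3 moves from there.

3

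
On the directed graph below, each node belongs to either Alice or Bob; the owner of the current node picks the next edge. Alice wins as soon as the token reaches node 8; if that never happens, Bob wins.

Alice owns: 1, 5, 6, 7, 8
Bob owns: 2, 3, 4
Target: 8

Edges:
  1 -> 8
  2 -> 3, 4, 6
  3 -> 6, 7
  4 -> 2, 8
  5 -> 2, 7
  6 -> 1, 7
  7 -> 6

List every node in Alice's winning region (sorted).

1, 3, 5, 6, 7, 8

A0 = {8}
A1: add {1} — 1 (Alice) has 1→8.
A2: add {6} — 6 (Alice) has 6→1.
A3: add {7} — 7 (Alice) has 7→6.
A4: add {3, 5} — 3 (Bob): all of {6, 7} already in; 5 (Alice) has 5→7.
A5 = A4; e.g. 2 (Bob) can still go to 4. Fixed point.
Alice's winning region = {1, 3, 5, 6, 7, 8}.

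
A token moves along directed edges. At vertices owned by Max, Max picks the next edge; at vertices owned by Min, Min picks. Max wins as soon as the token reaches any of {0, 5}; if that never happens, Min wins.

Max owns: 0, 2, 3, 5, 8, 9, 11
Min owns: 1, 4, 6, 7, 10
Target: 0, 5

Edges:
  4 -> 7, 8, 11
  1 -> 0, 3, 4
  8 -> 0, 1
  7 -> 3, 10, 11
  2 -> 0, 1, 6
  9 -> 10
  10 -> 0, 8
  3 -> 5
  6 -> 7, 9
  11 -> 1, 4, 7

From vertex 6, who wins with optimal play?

A0 = {0, 5}
A1: add {2, 3, 8} — 2 (Max) has 2→0; 3 (Max) has 3→5; 8 (Max) has 8→0.
A2: add {10} — 10 (Min): all of {0, 8} already in.
A3: add {9} — 9 (Max) has 9→10.
A4 = A3; e.g. 1 (Min) can still go to 4. Fixed point.
6 never enters the attractor, so Min can avoid the target forever.

Min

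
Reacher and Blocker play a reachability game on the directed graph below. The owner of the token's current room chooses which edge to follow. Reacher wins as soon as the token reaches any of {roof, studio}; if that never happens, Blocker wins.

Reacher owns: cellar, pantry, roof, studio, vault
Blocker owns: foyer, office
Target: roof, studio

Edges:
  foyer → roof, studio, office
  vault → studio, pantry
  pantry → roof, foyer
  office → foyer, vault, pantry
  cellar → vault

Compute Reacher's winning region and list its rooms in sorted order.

A0 = {roof, studio}
A1: add {pantry, vault} — vault (Reacher) has vault→studio; pantry (Reacher) has pantry→roof.
A2: add {cellar} — cellar (Reacher) has cellar→vault.
A3 = A2; e.g. foyer (Blocker) can still go to office. Fixed point.
Reacher's winning region = {cellar, pantry, roof, studio, vault}.

cellar, pantry, roof, studio, vault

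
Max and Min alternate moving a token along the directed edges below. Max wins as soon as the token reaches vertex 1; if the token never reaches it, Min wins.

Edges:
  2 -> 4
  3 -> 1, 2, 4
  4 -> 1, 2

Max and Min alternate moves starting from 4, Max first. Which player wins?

Max

Track states (vertex, player-to-move).
A0 = {(1,Max), (1,Min)}
A1: add {(3,Max), (4,Max)}.
(4,Max) ∈ A1 ⇒ Max forces the target.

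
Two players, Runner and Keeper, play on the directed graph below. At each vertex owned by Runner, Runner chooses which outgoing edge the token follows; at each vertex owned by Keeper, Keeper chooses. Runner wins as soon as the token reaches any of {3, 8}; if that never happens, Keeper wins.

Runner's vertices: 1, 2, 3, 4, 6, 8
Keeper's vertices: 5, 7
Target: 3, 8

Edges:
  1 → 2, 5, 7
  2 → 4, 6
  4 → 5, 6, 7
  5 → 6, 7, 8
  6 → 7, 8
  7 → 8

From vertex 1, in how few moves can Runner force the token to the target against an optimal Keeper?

A0 = {3, 8}
A1: add {6, 7} — 6 (Runner) has 6→8; 7 (Keeper): all of {8} already in.
A2: add {1, 2, 4, 5} — 1 (Runner) has 1→7; 2 (Runner) has 2→6; 4 (Runner) has 4→6; 5 (Keeper): all of {6, 7, 8} already in.
A2 = all vertices. Fixed point.
1 enters the attractor at level 2, so Runner can force the target in 2 moves from there.

2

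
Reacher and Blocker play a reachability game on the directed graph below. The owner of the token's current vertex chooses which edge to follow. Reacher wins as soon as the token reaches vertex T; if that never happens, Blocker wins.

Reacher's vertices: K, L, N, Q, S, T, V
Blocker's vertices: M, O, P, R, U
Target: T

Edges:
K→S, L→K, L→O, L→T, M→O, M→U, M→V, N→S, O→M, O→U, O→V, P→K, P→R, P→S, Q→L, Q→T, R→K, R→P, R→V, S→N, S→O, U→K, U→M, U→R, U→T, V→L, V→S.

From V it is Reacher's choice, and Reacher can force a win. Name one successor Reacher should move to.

L

A0 = {T}
A1: add {L, Q} — L (Reacher) has L→T; Q (Reacher) has Q→T.
A2: add {V} — V (Reacher) has V→L.
A3 = A2; e.g. K (Reacher) has no edge into A2. Fixed point.
From V, successor L is in the attractor (rank 1); the other successor S is not.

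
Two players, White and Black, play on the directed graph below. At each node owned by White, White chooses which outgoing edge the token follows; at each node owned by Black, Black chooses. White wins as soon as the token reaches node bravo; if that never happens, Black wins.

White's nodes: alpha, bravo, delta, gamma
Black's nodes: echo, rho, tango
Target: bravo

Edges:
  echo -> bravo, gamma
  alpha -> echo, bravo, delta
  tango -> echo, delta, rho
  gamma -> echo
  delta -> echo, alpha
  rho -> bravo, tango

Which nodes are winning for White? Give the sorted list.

alpha, bravo, delta

A0 = {bravo}
A1: add {alpha} — alpha (White) has alpha→bravo.
A2: add {delta} — delta (White) has delta→alpha.
A3 = A2; e.g. echo (Black) can still go to gamma. Fixed point.
White's winning region = {alpha, bravo, delta}.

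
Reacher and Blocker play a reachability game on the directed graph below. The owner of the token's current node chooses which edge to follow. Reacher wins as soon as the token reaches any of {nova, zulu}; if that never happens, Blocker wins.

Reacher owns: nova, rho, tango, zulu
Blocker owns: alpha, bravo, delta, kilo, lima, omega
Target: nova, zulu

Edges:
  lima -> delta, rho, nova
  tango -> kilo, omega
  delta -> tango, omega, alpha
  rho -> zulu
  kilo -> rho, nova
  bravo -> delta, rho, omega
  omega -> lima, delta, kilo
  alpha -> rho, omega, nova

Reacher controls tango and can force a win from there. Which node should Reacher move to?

A0 = {nova, zulu}
A1: add {rho} — rho (Reacher) has rho→zulu.
A2: add {kilo} — kilo (Blocker): all of {rho, nova} already in.
A3: add {tango} — tango (Reacher) has tango→kilo.
A4 = A3; e.g. lima (Blocker) can still go to delta. Fixed point.
From tango, successor kilo is in the attractor (rank 2); the other successor omega is not.

kilo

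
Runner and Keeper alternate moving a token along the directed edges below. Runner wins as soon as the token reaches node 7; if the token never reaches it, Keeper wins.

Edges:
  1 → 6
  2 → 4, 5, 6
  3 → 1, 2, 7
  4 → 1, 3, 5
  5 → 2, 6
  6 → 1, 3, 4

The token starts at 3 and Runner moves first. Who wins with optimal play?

Runner

Track states (vertex, player-to-move).
A0 = {(7,Runner), (7,Keeper)}
A1: add {(3,Runner)}.
(3,Runner) ∈ A1 ⇒ Runner forces the target.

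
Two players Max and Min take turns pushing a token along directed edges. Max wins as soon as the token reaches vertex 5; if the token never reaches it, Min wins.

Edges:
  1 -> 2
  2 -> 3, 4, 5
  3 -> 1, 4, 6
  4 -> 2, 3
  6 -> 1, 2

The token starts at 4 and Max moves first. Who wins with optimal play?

Min

Track states (vertex, player-to-move).
A0 = {(5,Max), (5,Min)}
A1: add {(2,Max)}.
A2: add {(1,Min)}.
A3: add {(3,Max), (6,Max)}.
A4: add {(4,Min)}.
A5 = A4; e.g. (1,Max) stays out. (4,Max) never enters ⇒ Min avoids the target.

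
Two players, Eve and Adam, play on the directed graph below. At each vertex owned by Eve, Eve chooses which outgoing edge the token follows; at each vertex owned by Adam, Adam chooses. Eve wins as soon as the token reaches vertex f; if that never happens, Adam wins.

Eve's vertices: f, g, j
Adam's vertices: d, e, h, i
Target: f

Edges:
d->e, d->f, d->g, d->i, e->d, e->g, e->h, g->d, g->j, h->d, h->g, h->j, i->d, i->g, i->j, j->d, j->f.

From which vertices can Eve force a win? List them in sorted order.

f, g, j

A0 = {f}
A1: add {j} — j (Eve) has j→f.
A2: add {g} — g (Eve) has g→j.
A3 = A2; e.g. d (Adam) can still go to e. Fixed point.
Eve's winning region = {f, g, j}.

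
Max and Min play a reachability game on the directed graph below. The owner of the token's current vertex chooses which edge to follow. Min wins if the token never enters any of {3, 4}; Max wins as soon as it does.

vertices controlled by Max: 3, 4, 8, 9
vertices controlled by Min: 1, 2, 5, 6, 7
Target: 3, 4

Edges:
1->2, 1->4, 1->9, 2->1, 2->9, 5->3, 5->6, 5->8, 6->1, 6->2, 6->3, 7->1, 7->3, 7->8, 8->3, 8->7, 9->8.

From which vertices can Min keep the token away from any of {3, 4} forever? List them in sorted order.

A0 = {3, 4}
A1: add {8} — 8 (Max) has 8→3.
A2: add {9} — 9 (Max) has 9→8.
A3 = A2; e.g. 1 (Min) can still go to 2. Fixed point.
Max's attractor = {3, 4, 8, 9}; Min avoids the target exactly from the complement.

1, 2, 5, 6, 7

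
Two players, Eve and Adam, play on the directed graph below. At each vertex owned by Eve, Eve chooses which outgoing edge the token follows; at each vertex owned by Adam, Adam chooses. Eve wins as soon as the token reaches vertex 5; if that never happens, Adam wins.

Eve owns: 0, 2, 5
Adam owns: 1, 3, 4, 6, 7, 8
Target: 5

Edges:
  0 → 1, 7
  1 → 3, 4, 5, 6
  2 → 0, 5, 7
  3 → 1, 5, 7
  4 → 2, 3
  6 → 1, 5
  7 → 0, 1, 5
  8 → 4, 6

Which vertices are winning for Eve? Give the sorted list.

2, 5

A0 = {5}
A1: add {2} — 2 (Eve) has 2→5.
A2 = A1; e.g. 0 (Eve) has no edge into A1. Fixed point.
Eve's winning region = {2, 5}.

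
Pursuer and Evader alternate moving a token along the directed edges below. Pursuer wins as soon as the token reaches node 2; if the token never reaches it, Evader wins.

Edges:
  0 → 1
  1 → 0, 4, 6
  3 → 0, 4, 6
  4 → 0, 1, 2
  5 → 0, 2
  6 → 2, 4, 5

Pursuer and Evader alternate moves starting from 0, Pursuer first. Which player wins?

Evader

Track states (vertex, player-to-move).
A0 = {(2,Pursuer), (2,Evader)}
A1: add {(4,Pursuer), (5,Pursuer), (6,Pursuer)}.
A2: add {(6,Evader)}.
A3: add {(1,Pursuer), (3,Pursuer)}.
A4: add {(0,Evader)}.
A5 = A4; e.g. (0,Pursuer) stays out. (0,Pursuer) never enters ⇒ Evader avoids the target.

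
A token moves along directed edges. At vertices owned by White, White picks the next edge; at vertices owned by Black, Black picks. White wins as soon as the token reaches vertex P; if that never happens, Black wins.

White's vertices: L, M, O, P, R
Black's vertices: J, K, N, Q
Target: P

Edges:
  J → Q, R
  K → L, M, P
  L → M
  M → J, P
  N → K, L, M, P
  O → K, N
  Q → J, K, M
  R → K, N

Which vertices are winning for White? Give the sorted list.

K, L, M, N, O, P, R

A0 = {P}
A1: add {M} — M (White) has M→P.
A2: add {L} — L (White) has L→M.
A3: add {K} — K (Black): all of {L, M, P} already in.
A4: add {N, O, R} — N (Black): all of {K, L, M, P} already in; O (White) has O→K; R (White) has R→K.
A5 = A4; e.g. J (Black) can still go to Q. Fixed point.
White's winning region = {K, L, M, N, O, P, R}.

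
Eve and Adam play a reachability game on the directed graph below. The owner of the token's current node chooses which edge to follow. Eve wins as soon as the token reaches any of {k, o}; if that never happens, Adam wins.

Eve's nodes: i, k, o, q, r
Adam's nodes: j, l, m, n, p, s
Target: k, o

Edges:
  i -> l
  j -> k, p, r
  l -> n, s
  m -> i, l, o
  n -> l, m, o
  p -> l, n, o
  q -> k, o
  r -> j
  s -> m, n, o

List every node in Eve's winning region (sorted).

A0 = {k, o}
A1: add {q} — q (Eve) has q→k.
A2 = A1; e.g. i (Eve) has no edge into A1. Fixed point.
Eve's winning region = {k, o, q}.

k, o, q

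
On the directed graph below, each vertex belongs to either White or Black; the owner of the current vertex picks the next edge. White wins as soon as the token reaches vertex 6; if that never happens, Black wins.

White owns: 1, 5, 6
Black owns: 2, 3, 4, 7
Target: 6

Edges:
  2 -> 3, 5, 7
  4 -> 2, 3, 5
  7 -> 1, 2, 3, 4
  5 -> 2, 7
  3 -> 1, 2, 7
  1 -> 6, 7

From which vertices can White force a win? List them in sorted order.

A0 = {6}
A1: add {1} — 1 (White) has 1→6.
A2 = A1; e.g. 2 (Black) can still go to 3. Fixed point.
White's winning region = {1, 6}.

1, 6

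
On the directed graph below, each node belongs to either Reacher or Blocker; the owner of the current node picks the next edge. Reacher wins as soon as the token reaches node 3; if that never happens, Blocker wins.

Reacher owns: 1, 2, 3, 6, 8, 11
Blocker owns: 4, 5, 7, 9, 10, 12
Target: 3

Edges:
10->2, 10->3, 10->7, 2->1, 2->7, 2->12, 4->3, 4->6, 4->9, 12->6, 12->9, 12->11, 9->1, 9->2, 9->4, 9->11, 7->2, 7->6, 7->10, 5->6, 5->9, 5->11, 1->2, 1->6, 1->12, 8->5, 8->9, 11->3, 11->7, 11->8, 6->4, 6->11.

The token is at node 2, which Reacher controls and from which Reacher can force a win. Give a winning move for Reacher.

1

A0 = {3}
A1: add {11} — 11 (Reacher) has 11→3.
A2: add {6} — 6 (Reacher) has 6→11.
A3: add {1} — 1 (Reacher) has 1→6.
A4: add {2} — 2 (Reacher) has 2→1.
A5 = A4; e.g. 4 (Blocker) can still go to 9. Fixed point.
From 2, successor 1 is in the attractor (rank 3); the other successors 7, 12 are not.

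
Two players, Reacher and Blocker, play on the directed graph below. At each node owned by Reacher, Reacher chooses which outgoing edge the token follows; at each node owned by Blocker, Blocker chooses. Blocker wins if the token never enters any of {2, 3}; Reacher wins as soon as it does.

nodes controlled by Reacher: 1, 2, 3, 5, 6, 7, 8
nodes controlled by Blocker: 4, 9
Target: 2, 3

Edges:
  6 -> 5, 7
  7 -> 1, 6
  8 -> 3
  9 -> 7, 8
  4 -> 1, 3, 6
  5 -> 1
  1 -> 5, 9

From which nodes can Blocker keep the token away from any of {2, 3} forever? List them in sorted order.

A0 = {2, 3}
A1: add {8} — 8 (Reacher) has 8→3.
A2 = A1; e.g. 1 (Reacher) has no edge into A1. Fixed point.
Reacher's attractor = {2, 3, 8}; Blocker avoids the target exactly from the complement.

1, 4, 5, 6, 7, 9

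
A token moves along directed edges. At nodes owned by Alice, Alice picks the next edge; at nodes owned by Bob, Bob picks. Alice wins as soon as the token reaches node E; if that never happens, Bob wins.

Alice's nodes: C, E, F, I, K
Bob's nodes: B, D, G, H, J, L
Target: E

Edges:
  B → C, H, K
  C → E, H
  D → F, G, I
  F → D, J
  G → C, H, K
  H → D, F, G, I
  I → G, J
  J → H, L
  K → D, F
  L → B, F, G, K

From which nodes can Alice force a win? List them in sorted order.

C, E

A0 = {E}
A1: add {C} — C (Alice) has C→E.
A2 = A1; e.g. B (Bob) can still go to H. Fixed point.
Alice's winning region = {C, E}.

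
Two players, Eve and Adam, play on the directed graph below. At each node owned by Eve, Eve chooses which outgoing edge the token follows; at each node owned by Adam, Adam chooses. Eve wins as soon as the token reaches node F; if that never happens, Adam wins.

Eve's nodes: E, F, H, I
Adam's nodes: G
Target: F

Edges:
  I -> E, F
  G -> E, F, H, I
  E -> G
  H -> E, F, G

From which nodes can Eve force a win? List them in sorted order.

F, H, I

A0 = {F}
A1: add {H, I} — H (Eve) has H→F; I (Eve) has I→F.
A2 = A1; e.g. E (Eve) has no edge into A1. Fixed point.
Eve's winning region = {F, H, I}.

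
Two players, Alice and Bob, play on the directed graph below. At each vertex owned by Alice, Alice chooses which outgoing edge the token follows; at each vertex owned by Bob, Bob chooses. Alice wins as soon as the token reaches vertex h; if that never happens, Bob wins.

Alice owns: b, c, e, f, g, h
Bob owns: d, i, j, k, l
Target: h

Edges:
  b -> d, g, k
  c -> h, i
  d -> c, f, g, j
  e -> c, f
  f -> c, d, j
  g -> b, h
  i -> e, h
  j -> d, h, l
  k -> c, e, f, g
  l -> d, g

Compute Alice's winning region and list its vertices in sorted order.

A0 = {h}
A1: add {c, g} — c (Alice) has c→h; g (Alice) has g→h.
A2: add {b, e, f} — b (Alice) has b→g; e (Alice) has e→c; f (Alice) has f→c.
A3: add {i, k} — i (Bob): all of {e, h} already in; k (Bob): all of {c, e, f, g} already in.
A4 = A3; e.g. d (Bob) can still go to j. Fixed point.
Alice's winning region = {b, c, e, f, g, h, i, k}.

b, c, e, f, g, h, i, k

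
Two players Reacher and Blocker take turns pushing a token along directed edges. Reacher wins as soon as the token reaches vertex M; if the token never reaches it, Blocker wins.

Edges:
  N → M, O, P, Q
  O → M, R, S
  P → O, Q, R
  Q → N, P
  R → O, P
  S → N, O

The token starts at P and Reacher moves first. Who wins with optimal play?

Track states (vertex, player-to-move).
A0 = {(M,Reacher), (M,Blocker)}
A1: add {(N,Reacher), (O,Reacher)}.
A2: add {(S,Blocker)}.
A3 = A2; e.g. (N,Blocker) stays out. (P,Reacher) never enters ⇒ Blocker avoids the target.

Blocker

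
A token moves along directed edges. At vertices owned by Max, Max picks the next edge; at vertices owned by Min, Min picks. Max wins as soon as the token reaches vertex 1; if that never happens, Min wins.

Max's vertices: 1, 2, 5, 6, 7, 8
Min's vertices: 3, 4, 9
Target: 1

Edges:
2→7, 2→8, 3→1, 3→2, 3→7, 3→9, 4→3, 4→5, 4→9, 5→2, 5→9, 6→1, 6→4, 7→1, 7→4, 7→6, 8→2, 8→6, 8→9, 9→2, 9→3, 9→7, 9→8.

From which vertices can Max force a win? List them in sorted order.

1, 2, 5, 6, 7, 8

A0 = {1}
A1: add {6, 7} — 6 (Max) has 6→1; 7 (Max) has 7→1.
A2: add {2, 8} — 2 (Max) has 2→7; 8 (Max) has 8→6.
A3: add {5} — 5 (Max) has 5→2.
A4 = A3; e.g. 3 (Min) can still go to 9. Fixed point.
Max's winning region = {1, 2, 5, 6, 7, 8}.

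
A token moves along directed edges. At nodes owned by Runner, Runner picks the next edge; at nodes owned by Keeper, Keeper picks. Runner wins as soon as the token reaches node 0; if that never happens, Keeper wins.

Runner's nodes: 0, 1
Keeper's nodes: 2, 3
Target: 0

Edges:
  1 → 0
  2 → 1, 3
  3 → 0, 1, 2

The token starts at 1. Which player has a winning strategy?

Runner

A0 = {0}
A1: add {1} — 1 (Runner) has 1→0.
A2 = A1; e.g. 2 (Keeper) can still go to 3. Fixed point.
1 ∈ A1, so Runner can force the target.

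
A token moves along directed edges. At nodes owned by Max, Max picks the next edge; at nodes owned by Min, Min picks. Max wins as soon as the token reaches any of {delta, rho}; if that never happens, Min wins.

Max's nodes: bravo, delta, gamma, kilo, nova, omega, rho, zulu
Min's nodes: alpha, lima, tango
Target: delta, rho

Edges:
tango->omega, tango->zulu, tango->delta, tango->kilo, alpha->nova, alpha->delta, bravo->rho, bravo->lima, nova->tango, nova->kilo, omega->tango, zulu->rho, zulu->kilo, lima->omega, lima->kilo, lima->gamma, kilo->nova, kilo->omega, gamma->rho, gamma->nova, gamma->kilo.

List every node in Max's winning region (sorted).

A0 = {delta, rho}
A1: add {bravo, gamma, zulu} — bravo (Max) has bravo→rho; zulu (Max) has zulu→rho; gamma (Max) has gamma→rho.
A2 = A1; e.g. tango (Min) can still go to omega. Fixed point.
Max's winning region = {bravo, delta, gamma, rho, zulu}.

bravo, delta, gamma, rho, zulu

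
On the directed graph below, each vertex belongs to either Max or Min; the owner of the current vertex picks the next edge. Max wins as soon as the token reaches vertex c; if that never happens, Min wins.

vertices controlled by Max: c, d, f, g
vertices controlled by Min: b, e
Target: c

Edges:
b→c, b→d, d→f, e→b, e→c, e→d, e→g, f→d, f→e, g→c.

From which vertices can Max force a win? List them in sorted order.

c, g

A0 = {c}
A1: add {g} — g (Max) has g→c.
A2 = A1; e.g. b (Min) can still go to d. Fixed point.
Max's winning region = {c, g}.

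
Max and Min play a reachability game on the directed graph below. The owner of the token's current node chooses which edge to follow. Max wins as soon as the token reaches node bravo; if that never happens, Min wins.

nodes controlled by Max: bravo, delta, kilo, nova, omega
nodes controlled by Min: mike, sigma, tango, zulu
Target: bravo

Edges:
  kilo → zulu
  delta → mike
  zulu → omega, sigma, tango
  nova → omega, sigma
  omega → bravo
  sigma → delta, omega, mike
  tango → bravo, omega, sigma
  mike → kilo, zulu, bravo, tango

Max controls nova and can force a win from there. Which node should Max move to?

A0 = {bravo}
A1: add {omega} — omega (Max) has omega→bravo.
A2: add {nova} — nova (Max) has nova→omega.
A3 = A2; e.g. kilo (Max) has no edge into A2. Fixed point.
From nova, successor omega is in the attractor (rank 1); the other successor sigma is not.

omega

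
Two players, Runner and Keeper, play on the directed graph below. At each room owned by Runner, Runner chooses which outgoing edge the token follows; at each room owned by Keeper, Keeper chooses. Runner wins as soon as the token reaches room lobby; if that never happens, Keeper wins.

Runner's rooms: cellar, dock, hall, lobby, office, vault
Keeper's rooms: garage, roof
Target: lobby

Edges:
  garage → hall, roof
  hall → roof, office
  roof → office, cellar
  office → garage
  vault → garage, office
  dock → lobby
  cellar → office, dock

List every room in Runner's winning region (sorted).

cellar, dock, lobby

A0 = {lobby}
A1: add {dock} — dock (Runner) has dock→lobby.
A2: add {cellar} — cellar (Runner) has cellar→dock.
A3 = A2; e.g. garage (Keeper) can still go to hall. Fixed point.
Runner's winning region = {cellar, dock, lobby}.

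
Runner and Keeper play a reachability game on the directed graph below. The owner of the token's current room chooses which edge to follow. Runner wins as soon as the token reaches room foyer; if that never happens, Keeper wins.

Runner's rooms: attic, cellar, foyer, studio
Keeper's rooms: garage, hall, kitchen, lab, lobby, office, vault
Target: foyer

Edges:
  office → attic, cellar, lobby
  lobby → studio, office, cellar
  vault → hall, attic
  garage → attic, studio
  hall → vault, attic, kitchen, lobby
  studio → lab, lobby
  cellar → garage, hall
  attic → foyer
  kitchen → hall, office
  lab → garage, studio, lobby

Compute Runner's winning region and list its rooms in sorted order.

attic, foyer

A0 = {foyer}
A1: add {attic} — attic (Runner) has attic→foyer.
A2 = A1; e.g. garage (Keeper) can still go to studio. Fixed point.
Runner's winning region = {attic, foyer}.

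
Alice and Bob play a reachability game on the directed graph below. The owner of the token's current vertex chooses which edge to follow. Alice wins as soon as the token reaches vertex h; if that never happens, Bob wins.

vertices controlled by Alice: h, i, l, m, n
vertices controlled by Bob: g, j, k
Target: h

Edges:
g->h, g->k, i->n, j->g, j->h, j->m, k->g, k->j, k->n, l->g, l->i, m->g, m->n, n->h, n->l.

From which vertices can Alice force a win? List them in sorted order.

h, i, l, m, n

A0 = {h}
A1: add {n} — n (Alice) has n→h.
A2: add {i, m} — i (Alice) has i→n; m (Alice) has m→n.
A3: add {l} — l (Alice) has l→i.
A4 = A3; e.g. g (Bob) can still go to k. Fixed point.
Alice's winning region = {h, i, l, m, n}.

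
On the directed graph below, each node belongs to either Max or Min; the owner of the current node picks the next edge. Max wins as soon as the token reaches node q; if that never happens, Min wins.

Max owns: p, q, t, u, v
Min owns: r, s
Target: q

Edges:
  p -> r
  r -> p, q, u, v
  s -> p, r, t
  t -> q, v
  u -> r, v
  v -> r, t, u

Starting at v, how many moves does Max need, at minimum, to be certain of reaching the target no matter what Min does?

A0 = {q}
A1: add {t} — t (Max) has t→q.
A2: add {v} — v (Max) has v→t.
v enters the attractor at level 2, so Max can force the target in 2 moves from there.

2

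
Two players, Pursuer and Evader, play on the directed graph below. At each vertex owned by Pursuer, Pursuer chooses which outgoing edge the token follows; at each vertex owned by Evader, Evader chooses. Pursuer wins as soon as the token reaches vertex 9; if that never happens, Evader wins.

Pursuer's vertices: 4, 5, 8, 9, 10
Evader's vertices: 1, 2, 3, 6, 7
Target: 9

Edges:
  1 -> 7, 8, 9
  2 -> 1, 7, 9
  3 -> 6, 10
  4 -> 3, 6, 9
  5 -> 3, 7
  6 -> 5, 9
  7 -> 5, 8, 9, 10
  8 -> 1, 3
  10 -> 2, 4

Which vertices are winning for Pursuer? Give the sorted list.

4, 9, 10

A0 = {9}
A1: add {4} — 4 (Pursuer) has 4→9.
A2: add {10} — 10 (Pursuer) has 10→4.
A3 = A2; e.g. 1 (Evader) can still go to 7. Fixed point.
Pursuer's winning region = {4, 9, 10}.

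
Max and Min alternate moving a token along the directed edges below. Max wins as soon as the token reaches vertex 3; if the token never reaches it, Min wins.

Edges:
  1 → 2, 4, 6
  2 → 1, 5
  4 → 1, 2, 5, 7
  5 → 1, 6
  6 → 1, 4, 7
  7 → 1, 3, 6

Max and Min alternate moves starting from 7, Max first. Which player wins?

Max

Track states (vertex, player-to-move).
A0 = {(3,Max), (3,Min)}
A1: add {(7,Max)}.
(7,Max) ∈ A1 ⇒ Max forces the target.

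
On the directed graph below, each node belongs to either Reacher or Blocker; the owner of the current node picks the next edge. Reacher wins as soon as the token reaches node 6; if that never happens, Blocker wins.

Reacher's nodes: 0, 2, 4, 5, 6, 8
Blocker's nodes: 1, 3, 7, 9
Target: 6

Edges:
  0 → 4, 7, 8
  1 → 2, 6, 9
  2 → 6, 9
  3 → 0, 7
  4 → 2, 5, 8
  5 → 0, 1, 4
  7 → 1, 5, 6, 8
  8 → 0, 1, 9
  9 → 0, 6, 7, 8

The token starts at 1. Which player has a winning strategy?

A0 = {6}
A1: add {2} — 2 (Reacher) has 2→6.
A2: add {4} — 4 (Reacher) has 4→2.
A3: add {0, 5} — 0 (Reacher) has 0→4; 5 (Reacher) has 5→4.
A4: add {8} — 8 (Reacher) has 8→0.
A5 = A4; e.g. 1 (Blocker) can still go to 9. Fixed point.
1 never enters the attractor, so Blocker can avoid the target forever.

Blocker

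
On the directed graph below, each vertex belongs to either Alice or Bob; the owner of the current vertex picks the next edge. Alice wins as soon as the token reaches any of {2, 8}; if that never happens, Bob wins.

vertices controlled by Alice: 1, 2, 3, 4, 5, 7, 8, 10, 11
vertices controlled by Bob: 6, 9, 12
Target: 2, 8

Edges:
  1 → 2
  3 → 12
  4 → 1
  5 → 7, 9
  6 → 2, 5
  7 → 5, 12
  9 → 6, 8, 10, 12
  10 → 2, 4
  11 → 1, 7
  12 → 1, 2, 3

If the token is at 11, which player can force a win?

Alice

A0 = {2, 8}
A1: add {1, 10} — 1 (Alice) has 1→2; 10 (Alice) has 10→2.
A2: add {4, 11} — 4 (Alice) has 4→1; 11 (Alice) has 11→1.
A3 = A2; e.g. 3 (Alice) has no edge into A2. Fixed point.
11 ∈ A2, so Alice can force the target.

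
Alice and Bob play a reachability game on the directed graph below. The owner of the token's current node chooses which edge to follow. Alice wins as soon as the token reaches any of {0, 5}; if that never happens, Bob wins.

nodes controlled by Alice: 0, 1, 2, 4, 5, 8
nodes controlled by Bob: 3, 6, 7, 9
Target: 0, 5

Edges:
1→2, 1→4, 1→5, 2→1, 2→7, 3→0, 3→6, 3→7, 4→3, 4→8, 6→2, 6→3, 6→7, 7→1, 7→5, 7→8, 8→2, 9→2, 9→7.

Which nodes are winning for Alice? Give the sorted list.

0, 1, 2, 4, 5, 7, 8, 9

A0 = {0, 5}
A1: add {1} — 1 (Alice) has 1→5.
A2: add {2} — 2 (Alice) has 2→1.
A3: add {8} — 8 (Alice) has 8→2.
A4: add {4, 7} — 4 (Alice) has 4→8; 7 (Bob): all of {1, 5, 8} already in.
A5: add {9} — 9 (Bob): all of {2, 7} already in.
A6 = A5; e.g. 3 (Bob) can still go to 6. Fixed point.
Alice's winning region = {0, 1, 2, 4, 5, 7, 8, 9}.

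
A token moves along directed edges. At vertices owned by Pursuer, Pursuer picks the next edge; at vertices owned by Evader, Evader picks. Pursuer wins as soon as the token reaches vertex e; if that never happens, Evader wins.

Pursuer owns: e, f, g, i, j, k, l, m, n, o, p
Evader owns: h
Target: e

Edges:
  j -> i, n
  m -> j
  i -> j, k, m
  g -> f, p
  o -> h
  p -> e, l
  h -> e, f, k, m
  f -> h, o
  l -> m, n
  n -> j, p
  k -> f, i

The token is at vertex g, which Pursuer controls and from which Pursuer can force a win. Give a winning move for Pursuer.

A0 = {e}
A1: add {p} — p (Pursuer) has p→e.
A2: add {g, n} — g (Pursuer) has g→p; n (Pursuer) has n→p.
A3: add {j, l} — j (Pursuer) has j→n; l (Pursuer) has l→n.
A4: add {i, m} — i (Pursuer) has i→j; m (Pursuer) has m→j.
A5: add {k} — k (Pursuer) has k→i.
A6 = A5; e.g. f (Pursuer) has no edge into A5. Fixed point.
From g, successor p is in the attractor (rank 1); the other successor f is not.

p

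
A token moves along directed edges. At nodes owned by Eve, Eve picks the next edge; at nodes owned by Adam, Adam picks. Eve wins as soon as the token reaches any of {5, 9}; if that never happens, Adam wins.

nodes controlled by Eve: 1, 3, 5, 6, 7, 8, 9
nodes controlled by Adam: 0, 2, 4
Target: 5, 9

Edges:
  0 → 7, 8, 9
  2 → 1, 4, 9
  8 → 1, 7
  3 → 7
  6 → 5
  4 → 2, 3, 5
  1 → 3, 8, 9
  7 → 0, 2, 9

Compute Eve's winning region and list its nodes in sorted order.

A0 = {5, 9}
A1: add {1, 6, 7} — 1 (Eve) has 1→9; 6 (Eve) has 6→5; 7 (Eve) has 7→9.
A2: add {3, 8} — 3 (Eve) has 3→7; 8 (Eve) has 8→1.
A3: add {0} — 0 (Adam): all of {7, 8, 9} already in.
A4 = A3; e.g. 2 (Adam) can still go to 4. Fixed point.
Eve's winning region = {0, 1, 3, 5, 6, 7, 8, 9}.

0, 1, 3, 5, 6, 7, 8, 9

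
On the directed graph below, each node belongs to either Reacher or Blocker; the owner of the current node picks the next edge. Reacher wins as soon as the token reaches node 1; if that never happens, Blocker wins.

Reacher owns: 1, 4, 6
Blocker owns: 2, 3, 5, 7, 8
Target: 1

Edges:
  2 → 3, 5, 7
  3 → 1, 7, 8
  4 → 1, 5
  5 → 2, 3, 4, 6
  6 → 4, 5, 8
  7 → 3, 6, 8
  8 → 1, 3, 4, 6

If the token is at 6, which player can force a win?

A0 = {1}
A1: add {4} — 4 (Reacher) has 4→1.
A2: add {6} — 6 (Reacher) has 6→4.
A3 = A2; e.g. 2 (Blocker) can still go to 3. Fixed point.
6 ∈ A2, so Reacher can force the target.

Reacher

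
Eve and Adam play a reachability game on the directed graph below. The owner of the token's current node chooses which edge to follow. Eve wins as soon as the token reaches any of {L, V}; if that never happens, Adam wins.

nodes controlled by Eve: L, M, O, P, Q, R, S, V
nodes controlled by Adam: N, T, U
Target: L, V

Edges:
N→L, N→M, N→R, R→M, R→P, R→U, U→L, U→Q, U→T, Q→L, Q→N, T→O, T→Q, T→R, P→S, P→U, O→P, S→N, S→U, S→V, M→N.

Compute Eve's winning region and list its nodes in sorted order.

L, O, P, Q, R, S, T, U, V

A0 = {L, V}
A1: add {Q, S} — Q (Eve) has Q→L; S (Eve) has S→V.
A2: add {P} — P (Eve) has P→S.
A3: add {O, R} — O (Eve) has O→P; R (Eve) has R→P.
A4: add {T} — T (Adam): all of {O, Q, R} already in.
A5: add {U} — U (Adam): all of {L, Q, T} already in.
A6 = A5; e.g. M (Eve) has no edge into A5. Fixed point.
Eve's winning region = {L, O, P, Q, R, S, T, U, V}.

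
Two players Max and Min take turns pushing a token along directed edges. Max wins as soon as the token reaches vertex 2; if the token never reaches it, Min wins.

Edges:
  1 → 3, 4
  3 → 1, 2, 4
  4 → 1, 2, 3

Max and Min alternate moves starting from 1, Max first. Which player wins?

Track states (vertex, player-to-move).
A0 = {(2,Max), (2,Min)}
A1: add {(3,Max), (4,Max)}.
A2: add {(1,Min)}.
A3 = A2; e.g. (1,Max) stays out. (1,Max) never enters ⇒ Min avoids the target.

Min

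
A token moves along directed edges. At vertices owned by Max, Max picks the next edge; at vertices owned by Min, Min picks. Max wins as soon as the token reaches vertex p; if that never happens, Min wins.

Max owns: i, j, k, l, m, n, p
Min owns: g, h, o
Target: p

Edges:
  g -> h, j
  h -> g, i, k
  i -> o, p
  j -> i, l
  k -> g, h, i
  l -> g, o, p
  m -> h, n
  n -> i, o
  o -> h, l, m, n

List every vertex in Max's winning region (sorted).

i, j, k, l, m, n, p

A0 = {p}
A1: add {i, l} — i (Max) has i→p; l (Max) has l→p.
A2: add {j, k, n} — j (Max) has j→i; k (Max) has k→i; n (Max) has n→i.
A3: add {m} — m (Max) has m→n.
A4 = A3; e.g. g (Min) can still go to h. Fixed point.
Max's winning region = {i, j, k, l, m, n, p}.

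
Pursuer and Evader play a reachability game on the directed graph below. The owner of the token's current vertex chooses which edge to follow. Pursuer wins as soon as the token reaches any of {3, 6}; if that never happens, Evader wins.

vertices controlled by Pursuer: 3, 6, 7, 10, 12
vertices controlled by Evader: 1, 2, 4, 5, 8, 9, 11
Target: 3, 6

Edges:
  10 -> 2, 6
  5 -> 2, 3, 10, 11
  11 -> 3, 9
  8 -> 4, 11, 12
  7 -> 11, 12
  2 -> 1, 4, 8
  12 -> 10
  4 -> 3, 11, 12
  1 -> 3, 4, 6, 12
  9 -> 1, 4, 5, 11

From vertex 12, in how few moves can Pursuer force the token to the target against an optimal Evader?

2

A0 = {3, 6}
A1: add {10} — 10 (Pursuer) has 10→6.
A2: add {12} — 12 (Pursuer) has 12→10.
12 enters the attractor at level 2, so Pursuer can force the target in 2 moves from there.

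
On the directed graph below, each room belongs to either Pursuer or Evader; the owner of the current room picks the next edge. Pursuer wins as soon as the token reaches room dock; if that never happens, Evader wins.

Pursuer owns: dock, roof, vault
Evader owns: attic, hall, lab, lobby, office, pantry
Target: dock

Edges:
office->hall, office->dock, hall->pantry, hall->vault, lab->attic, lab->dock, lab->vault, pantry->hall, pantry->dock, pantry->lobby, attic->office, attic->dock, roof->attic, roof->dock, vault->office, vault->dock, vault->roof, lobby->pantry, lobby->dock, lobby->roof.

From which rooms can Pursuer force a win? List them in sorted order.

A0 = {dock}
A1: add {roof, vault} — roof (Pursuer) has roof→dock; vault (Pursuer) has vault→dock.
A2 = A1; e.g. office (Evader) can still go to hall. Fixed point.
Pursuer's winning region = {dock, roof, vault}.

dock, roof, vault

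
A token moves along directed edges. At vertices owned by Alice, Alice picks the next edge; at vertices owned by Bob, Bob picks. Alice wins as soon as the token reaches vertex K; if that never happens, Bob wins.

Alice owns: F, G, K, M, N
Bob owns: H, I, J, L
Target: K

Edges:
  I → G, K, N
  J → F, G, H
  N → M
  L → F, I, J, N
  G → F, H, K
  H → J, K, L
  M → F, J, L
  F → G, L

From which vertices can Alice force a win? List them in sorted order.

F, G, I, K, M, N

A0 = {K}
A1: add {G} — G (Alice) has G→K.
A2: add {F} — F (Alice) has F→G.
A3: add {M} — M (Alice) has M→F.
A4: add {N} — N (Alice) has N→M.
A5: add {I} — I (Bob): all of {G, K, N} already in.
A6 = A5; e.g. H (Bob) can still go to J. Fixed point.
Alice's winning region = {F, G, I, K, M, N}.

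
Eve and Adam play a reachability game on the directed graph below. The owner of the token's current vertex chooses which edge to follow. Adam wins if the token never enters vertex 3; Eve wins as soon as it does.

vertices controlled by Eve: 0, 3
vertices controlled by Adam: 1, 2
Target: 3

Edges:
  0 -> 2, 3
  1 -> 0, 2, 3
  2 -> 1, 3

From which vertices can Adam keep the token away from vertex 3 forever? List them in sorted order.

A0 = {3}
A1: add {0} — 0 (Eve) has 0→3.
A2 = A1; e.g. 1 (Adam) can still go to 2. Fixed point.
Eve's attractor = {0, 3}; Adam avoids the target exactly from the complement.

1, 2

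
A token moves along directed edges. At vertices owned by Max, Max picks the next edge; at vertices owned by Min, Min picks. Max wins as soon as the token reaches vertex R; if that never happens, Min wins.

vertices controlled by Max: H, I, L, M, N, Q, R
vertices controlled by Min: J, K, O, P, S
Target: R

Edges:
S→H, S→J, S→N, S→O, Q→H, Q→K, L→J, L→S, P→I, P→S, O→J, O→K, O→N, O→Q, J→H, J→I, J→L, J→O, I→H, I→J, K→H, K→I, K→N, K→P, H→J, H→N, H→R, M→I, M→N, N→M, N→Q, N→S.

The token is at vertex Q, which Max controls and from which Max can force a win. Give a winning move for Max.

H

A0 = {R}
A1: add {H} — H (Max) has H→R.
A2: add {I, Q} — I (Max) has I→H; Q (Max) has Q→H.
A3: add {M, N} — M (Max) has M→I; N (Max) has N→Q.
A4 = A3; e.g. J (Min) can still go to L. Fixed point.
From Q, successor H is in the attractor (rank 1); the other successor K is not.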